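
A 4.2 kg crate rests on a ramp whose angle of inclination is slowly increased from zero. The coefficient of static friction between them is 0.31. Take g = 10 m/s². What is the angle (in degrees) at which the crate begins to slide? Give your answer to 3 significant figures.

At the threshold of sliding, static friction is at its maximum μ_s N and exactly balances the weight component along the incline: mg sin θ = μ_s mg cos θ.
Hence tan θ = μ_s = 0.31, so θ = arctan(0.31) = 17.2234°.

17.2°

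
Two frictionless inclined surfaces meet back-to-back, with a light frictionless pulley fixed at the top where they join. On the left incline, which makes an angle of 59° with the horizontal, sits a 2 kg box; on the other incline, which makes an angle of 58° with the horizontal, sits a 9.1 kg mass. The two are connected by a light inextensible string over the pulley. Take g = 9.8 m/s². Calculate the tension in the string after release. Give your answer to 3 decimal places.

Resolve each weight along its own incline: the 2 kg mass has component 2 × 9.8 × sin 59° = 16.800 N down its slope, and the 9.1 kg mass has 9.1 × 9.8 × sin 58° = 75.629 N down its slope.
The 9.1 kg side's 75.629 N exceeds the other side's 16.800 N, so that mass slides down and the 2 kg mass slides up. Taking that direction as positive, Newton's second law for the whole system gives 75.629 − 16.800 = (2 + 9.1) a, so a = 58.829 / 11.1 = 5.2999 m/s².
For the 2 kg mass (up-slope positive): T − 16.800 = 2 × 5.2999, so T = 27.400 N.

27.400 N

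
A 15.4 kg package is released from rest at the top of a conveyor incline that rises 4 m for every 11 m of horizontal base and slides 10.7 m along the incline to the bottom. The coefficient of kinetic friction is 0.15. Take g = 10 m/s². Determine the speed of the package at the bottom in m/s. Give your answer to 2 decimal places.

6.55 m/s

The weight component along the incline is mg sin 19.98° = 52.628 N and the normal force is N = mg cos 19.98° = 144.728 N.
Friction up the slope is f = μN = 0.15 × 144.728 = 21.709 N, so the net downslope force is 52.628 − 21.709 = 30.919 N and a = 30.919 / 15.4 = 2.0077 m/s².
Starting from rest over a distance of 10.7 m, v² = 2aL = 2 × 2.0077 × 10.7 = 42.9648, so v = 6.5548 m/s.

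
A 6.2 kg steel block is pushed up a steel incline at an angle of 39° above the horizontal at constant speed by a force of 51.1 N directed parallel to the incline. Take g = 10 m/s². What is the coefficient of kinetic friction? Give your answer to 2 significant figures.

At constant speed ΣF = 0 along the incline. The applied 51.1 N acts up the slope; the weight component mg sin 39° = 39.018 N and kinetic friction μN both act down the slope.
So 51.1 = 39.018 + μ × 48.183, giving μ = (51.1 − 39.018) / 48.183 = 0.2508.

0.25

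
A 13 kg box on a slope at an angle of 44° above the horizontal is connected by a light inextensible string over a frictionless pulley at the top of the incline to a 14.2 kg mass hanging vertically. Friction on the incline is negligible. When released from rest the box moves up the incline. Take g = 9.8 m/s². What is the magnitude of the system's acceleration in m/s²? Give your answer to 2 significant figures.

For the box on the incline: the weight component along the slope is m₁g sin 44° = 13 × 9.8 × 0.6947 = 88.505 N and the normal force is N = m₁g cos 44° = 91.644 N.
Newton's second law for the box (up-slope positive): T − 88.505 = 13 a. For the hanging mass (downward positive): 14.2 × 9.8 − T = 14.2 a.
Adding the two equations eliminates T: 50.655 = 27.2 a, so a = 1.8623 m/s².

1.9 m/s²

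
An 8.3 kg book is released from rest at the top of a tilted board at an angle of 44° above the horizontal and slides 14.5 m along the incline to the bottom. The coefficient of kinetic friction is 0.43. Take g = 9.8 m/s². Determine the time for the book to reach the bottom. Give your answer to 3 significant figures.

The weight component along the incline is mg sin 44° = 56.504 N and the normal force is N = mg cos 44° = 58.511 N.
Friction up the slope is f = μN = 0.43 × 58.511 = 25.160 N, so the net downslope force is 56.504 − 25.160 = 31.344 N and a = 31.344 / 8.3 = 3.7764 m/s².
Starting from rest, L = ½at², so t = √(2L/a) = √(2 × 14.5 / 3.7764) = 2.7711 s.

2.77 s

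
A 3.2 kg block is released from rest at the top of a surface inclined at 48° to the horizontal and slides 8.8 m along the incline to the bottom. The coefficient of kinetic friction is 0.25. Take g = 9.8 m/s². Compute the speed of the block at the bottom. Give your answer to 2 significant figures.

10.0 m/s

The weight component along the incline is mg sin 48° = 23.305 N and the normal force is N = mg cos 48° = 20.984 N.
Friction up the slope is f = μN = 0.25 × 20.984 = 5.246 N, so the net downslope force is 23.305 − 5.246 = 18.059 N and a = 18.059 / 3.2 = 5.6434 m/s².
Starting from rest over a distance of 8.8 m, v² = 2aL = 2 × 5.6434 × 8.8 = 99.3238, so v = 9.9661 m/s.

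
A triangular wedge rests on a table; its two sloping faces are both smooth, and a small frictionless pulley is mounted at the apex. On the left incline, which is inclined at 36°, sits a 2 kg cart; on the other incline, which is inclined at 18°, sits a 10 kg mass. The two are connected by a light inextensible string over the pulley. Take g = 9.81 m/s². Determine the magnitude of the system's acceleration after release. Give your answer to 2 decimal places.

Resolve each weight along its own incline: the 2 kg mass has component 2 × 9.81 × sin 36° = 11.532 N down its slope, and the 10 kg mass has 10 × 9.81 × sin 18° = 30.315 N down its slope.
The 10 kg side's 30.315 N exceeds the other side's 11.532 N, so that mass slides down and the 2 kg mass slides up. Taking that direction as positive, Newton's second law for the whole system gives 30.315 − 11.532 = (2 + 10) a, so a = 18.783 / 12 = 1.5653 m/s².

1.57 m/s²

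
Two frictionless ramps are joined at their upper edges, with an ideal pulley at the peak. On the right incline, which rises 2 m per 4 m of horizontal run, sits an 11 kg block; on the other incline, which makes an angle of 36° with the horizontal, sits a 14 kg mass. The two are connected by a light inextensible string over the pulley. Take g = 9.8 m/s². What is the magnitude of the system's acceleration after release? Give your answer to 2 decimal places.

Resolve each weight along its own incline: the 11 kg mass has component 11 × 9.8 × sin 26.57° = 48.210 N down its slope, and the 14 kg mass has 14 × 9.8 × sin 36° = 80.644 N down its slope.
The 14 kg side's 80.644 N exceeds the other side's 48.210 N, so that mass slides down and the 11 kg mass slides up. Taking that direction as positive, Newton's second law for the whole system gives 80.644 − 48.210 = (11 + 14) a, so a = 32.434 / 25 = 1.2974 m/s².

1.30 m/s²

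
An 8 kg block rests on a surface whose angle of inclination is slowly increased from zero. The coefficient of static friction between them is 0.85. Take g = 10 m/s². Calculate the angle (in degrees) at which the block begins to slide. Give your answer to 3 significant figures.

At the threshold of sliding, static friction is at its maximum μ_s N and exactly balances the weight component along the incline: mg sin θ = μ_s mg cos θ.
Hence tan θ = μ_s = 0.85, so θ = arctan(0.85) = 40.3645°.

40.4°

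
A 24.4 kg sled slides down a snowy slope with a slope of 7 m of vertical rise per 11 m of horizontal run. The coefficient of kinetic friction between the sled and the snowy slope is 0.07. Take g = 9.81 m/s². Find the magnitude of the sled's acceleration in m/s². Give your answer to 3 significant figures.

4.69 m/s²

Resolving the weight along the incline: the component pulling the sled down the slope is mg sin 32.47° = 24.4 × 9.81 × 0.5369 = 128.515 N, and the normal force is N = mg cos 32.47° = 24.4 × 9.81 × 0.8437 = 201.951 N.
Kinetic friction acts up the slope with magnitude f = μN = 0.07 × 201.951 = 14.137 N.
Net force along the incline is 128.515 − 14.137 = 114.378 N, so a = 114.378 / 24.4 = 4.6876 m/s².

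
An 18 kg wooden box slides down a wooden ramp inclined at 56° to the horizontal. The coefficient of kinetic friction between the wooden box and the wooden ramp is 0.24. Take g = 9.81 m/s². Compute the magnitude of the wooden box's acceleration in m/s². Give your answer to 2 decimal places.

6.82 m/s²

Resolving the weight along the incline: the component pulling the wooden box down the slope is mg sin 56° = 18 × 9.81 × 0.8290 = 146.385 N, and the normal force is N = mg cos 56° = 18 × 9.81 × 0.5592 = 98.744 N.
Kinetic friction acts up the slope with magnitude f = μN = 0.24 × 98.744 = 23.699 N.
Net force along the incline is 146.385 − 23.699 = 122.686 N, so a = 122.686 / 18 = 6.8159 m/s².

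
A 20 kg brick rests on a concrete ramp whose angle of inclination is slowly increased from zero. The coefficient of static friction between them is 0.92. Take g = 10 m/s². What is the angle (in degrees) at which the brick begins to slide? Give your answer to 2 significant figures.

43°

At the threshold of sliding, static friction is at its maximum μ_s N and exactly balances the weight component along the incline: mg sin θ = μ_s mg cos θ.
Hence tan θ = μ_s = 0.92, so θ = arctan(0.92) = 42.6141°.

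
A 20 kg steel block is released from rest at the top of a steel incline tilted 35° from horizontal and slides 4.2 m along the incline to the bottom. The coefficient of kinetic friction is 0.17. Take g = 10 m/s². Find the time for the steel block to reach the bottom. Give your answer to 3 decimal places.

1.391 s

The weight component along the incline is mg sin 35° = 114.715 N and the normal force is N = mg cos 35° = 163.830 N.
Friction up the slope is f = μN = 0.17 × 163.830 = 27.851 N, so the net downslope force is 114.715 − 27.851 = 86.864 N and a = 86.864 / 20 = 4.3432 m/s².
Starting from rest, L = ½at², so t = √(2L/a) = √(2 × 4.2 / 4.3432) = 1.3907 s.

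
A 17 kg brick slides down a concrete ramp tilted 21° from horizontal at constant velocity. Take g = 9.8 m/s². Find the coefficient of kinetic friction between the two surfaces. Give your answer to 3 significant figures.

0.384

At constant velocity the net force along the incline is zero: mg sin 21° = μ mg cos 21°.
So μ = tan 21° = 0.3584 / 0.9336 = 0.3839.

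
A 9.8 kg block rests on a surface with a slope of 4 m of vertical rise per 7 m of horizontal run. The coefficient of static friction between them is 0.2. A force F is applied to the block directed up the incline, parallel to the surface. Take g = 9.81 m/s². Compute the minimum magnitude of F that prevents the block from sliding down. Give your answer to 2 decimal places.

31.00 N

The normal force is N = mg cos 29.74° = 83.471 N. With F at its minimum the block is on the verge of sliding down, so static friction is at its maximum μ_s N = 0.2 × 83.471 = 16.694 N and acts up the slope.
Equilibrium along the incline: F + μ_s N = mg sin 29.74°, so F = 47.698 − 16.694 = 31.004 N.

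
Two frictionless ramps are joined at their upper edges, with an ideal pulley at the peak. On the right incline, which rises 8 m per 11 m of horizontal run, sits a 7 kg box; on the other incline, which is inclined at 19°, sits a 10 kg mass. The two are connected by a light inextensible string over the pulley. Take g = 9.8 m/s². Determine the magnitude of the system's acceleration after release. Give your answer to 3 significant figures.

Resolve each weight along its own incline: the 7 kg mass has component 7 × 9.8 × sin 36.03° = 40.349 N down its slope, and the 10 kg mass has 10 × 9.8 × sin 19° = 31.906 N down its slope.
The 7 kg side's 40.349 N exceeds the other side's 31.906 N, so that mass slides down and the 10 kg mass slides up. Taking that direction as positive, Newton's second law for the whole system gives 40.349 − 31.906 = (7 + 10) a, so a = 8.443 / 17 = 0.4966 m/s².

0.497 m/s²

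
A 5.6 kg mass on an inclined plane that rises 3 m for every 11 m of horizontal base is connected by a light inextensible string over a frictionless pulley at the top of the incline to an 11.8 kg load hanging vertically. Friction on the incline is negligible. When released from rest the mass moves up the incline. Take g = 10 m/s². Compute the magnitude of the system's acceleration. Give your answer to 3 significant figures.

5.93 m/s²

For the mass on the incline: the weight component along the slope is m₁g sin 15.26° = 5.6 × 10 × 0.2631 = 14.734 N and the normal force is N = m₁g cos 15.26° = 54.027 N.
Newton's second law for the mass (up-slope positive): T − 14.734 = 5.6 a. For the hanging load (downward positive): 11.8 × 10 − T = 11.8 a.
Adding the two equations eliminates T: 103.266 = 17.4 a, so a = 5.9348 m/s².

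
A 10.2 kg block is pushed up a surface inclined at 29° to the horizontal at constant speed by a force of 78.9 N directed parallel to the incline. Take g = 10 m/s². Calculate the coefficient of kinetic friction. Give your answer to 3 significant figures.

At constant speed ΣF = 0 along the incline. The applied 78.9 N acts up the slope; the weight component mg sin 29° = 49.451 N and kinetic friction μN both act down the slope.
So 78.9 = 49.451 + μ × 89.211, giving μ = (78.9 − 49.451) / 89.211 = 0.3301.

0.330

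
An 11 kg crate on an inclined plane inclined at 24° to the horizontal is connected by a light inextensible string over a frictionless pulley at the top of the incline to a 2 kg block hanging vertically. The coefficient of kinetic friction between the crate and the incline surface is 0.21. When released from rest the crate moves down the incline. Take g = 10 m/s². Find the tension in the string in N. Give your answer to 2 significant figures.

21 N

For the crate on the incline: the weight component along the slope is m₁g sin 24° = 11 × 10 × 0.4067 = 44.737 N and the normal force is N = m₁g cos 24° = 100.490 N.
Kinetic friction opposes the crate's motion down the incline: f = μN = 0.21 × 100.490 = 21.103 N acting up the slope.
Newton's second law for the crate (down-slope positive): 44.737 − 21.103 − T = 11 a. For the hanging block (upward positive): T − 2 × 10 = 2 a.
Adding the two equations eliminates T: 3.634 = 13 a, so a = 0.2795 m/s².
Then from the hanging block's equation, T = 2 × (10 + 0.2795) = 20.559 N.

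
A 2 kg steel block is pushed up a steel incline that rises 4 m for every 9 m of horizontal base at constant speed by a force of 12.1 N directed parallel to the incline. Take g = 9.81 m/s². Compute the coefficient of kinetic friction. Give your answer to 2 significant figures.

At constant speed ΣF = 0 along the incline. The applied 12.1 N acts up the slope; the weight component mg sin 23.96° = 7.968 N and kinetic friction μN both act down the slope.
So 12.1 = 7.968 + μ × 17.929, giving μ = (12.1 − 7.968) / 17.929 = 0.2305.

0.23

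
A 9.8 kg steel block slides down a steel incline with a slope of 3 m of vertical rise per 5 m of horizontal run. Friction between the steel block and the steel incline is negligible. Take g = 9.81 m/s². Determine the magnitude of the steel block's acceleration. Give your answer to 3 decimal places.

Resolving the weight along the incline: the component pulling the steel block down the slope is mg sin 30.96° = 9.8 × 9.81 × 0.5145 = 49.463 N, and the normal force is N = mg cos 30.96° = 9.8 × 9.81 × 0.8575 = 82.438 N.
With no friction the net force along the incline is 49.463 N, so a = g sin 30.96° = 49.463 / 9.8 = 5.0472 m/s².

5.047 m/s²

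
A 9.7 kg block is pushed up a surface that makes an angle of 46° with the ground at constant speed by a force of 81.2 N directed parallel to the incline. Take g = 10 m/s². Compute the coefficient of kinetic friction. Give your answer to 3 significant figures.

0.170

At constant speed ΣF = 0 along the incline. The applied 81.2 N acts up the slope; the weight component mg sin 46° = 69.776 N and kinetic friction μN both act down the slope.
So 81.2 = 69.776 + μ × 67.382, giving μ = (81.2 − 69.776) / 67.382 = 0.1695.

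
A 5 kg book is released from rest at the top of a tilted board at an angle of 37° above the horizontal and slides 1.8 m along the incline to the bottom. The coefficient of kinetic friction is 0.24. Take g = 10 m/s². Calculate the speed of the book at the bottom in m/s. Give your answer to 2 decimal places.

3.84 m/s

The weight component along the incline is mg sin 37° = 30.091 N and the normal force is N = mg cos 37° = 39.932 N.
Friction up the slope is f = μN = 0.24 × 39.932 = 9.584 N, so the net downslope force is 30.091 − 9.584 = 20.507 N and a = 20.507 / 5 = 4.1014 m/s².
Starting from rest over a distance of 1.8 m, v² = 2aL = 2 × 4.1014 × 1.8 = 14.7650, so v = 3.8425 m/s.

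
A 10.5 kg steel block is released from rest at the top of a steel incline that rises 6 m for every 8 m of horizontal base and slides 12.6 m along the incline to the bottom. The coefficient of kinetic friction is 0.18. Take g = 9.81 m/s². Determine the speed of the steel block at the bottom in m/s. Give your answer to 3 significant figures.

The weight component along the incline is mg sin 36.87° = 61.803 N and the normal force is N = mg cos 36.87° = 82.404 N.
Friction up the slope is f = μN = 0.18 × 82.404 = 14.833 N, so the net downslope force is 61.803 − 14.833 = 46.970 N and a = 46.970 / 10.5 = 4.4733 m/s².
Starting from rest over a distance of 12.6 m, v² = 2aL = 2 × 4.4733 × 12.6 = 112.7272, so v = 10.6173 m/s.

10.6 m/s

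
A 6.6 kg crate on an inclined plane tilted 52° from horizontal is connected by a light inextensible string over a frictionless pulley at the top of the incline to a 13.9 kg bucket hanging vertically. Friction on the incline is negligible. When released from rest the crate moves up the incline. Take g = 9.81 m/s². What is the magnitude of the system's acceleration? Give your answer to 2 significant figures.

4.2 m/s²

For the crate on the incline: the weight component along the slope is m₁g sin 52° = 6.6 × 9.81 × 0.7880 = 51.020 N and the normal force is N = m₁g cos 52° = 39.862 N.
Newton's second law for the crate (up-slope positive): T − 51.020 = 6.6 a. For the hanging bucket (downward positive): 13.9 × 9.81 − T = 13.9 a.
Adding the two equations eliminates T: 85.339 = 20.5 a, so a = 4.1629 m/s².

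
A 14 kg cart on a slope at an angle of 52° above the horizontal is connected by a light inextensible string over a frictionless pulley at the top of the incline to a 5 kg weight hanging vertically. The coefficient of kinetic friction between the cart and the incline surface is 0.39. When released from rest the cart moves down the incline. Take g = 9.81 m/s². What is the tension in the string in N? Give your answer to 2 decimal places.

55.94 N

For the cart on the incline: the weight component along the slope is m₁g sin 52° = 14 × 9.81 × 0.7880 = 108.224 N and the normal force is N = m₁g cos 52° = 84.555 N.
Kinetic friction opposes the cart's motion down the incline: f = μN = 0.39 × 84.555 = 32.976 N acting up the slope.
Newton's second law for the cart (down-slope positive): 108.224 − 32.976 − T = 14 a. For the hanging weight (upward positive): T − 5 × 9.81 = 5 a.
Adding the two equations eliminates T: 26.198 = 19 a, so a = 1.3788 m/s².
Then from the hanging weight's equation, T = 5 × (9.81 + 1.3788) = 55.944 N.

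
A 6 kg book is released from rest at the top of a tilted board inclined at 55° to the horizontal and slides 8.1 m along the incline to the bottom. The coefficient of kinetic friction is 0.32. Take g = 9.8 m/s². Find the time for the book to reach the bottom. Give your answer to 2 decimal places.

The weight component along the incline is mg sin 55° = 48.166 N and the normal force is N = mg cos 55° = 33.726 N.
Friction up the slope is f = μN = 0.32 × 33.726 = 10.792 N, so the net downslope force is 48.166 − 10.792 = 37.374 N and a = 37.374 / 6 = 6.2290 m/s².
Starting from rest, L = ½at², so t = √(2L/a) = √(2 × 8.1 / 6.2290) = 1.6127 s.

1.61 s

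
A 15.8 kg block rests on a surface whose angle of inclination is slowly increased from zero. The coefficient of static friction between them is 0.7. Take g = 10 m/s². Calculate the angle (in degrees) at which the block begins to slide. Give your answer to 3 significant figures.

35.0°

At the threshold of sliding, static friction is at its maximum μ_s N and exactly balances the weight component along the incline: mg sin θ = μ_s mg cos θ.
Hence tan θ = μ_s = 0.7, so θ = arctan(0.7) = 34.9920°.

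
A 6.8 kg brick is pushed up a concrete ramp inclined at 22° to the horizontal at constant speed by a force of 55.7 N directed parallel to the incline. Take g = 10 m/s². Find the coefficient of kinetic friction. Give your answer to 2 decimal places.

At constant speed ΣF = 0 along the incline. The applied 55.7 N acts up the slope; the weight component mg sin 22° = 25.473 N and kinetic friction μN both act down the slope.
So 55.7 = 25.473 + μ × 63.049, giving μ = (55.7 − 25.473) / 63.049 = 0.4794.

0.48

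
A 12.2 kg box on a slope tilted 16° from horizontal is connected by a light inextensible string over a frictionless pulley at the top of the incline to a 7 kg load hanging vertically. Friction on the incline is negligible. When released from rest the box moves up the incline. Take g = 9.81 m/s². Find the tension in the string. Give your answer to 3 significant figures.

For the box on the incline: the weight component along the slope is m₁g sin 16° = 12.2 × 9.81 × 0.2756 = 32.984 N and the normal force is N = m₁g cos 16° = 115.046 N.
Newton's second law for the box (up-slope positive): T − 32.984 = 12.2 a. For the hanging load (downward positive): 7 × 9.81 − T = 7 a.
Adding the two equations eliminates T: 35.686 = 19.2 a, so a = 1.8586 m/s².
Then from the hanging load's equation, T = 7 × (9.81 − 1.8586) = 55.660 N.

55.7 N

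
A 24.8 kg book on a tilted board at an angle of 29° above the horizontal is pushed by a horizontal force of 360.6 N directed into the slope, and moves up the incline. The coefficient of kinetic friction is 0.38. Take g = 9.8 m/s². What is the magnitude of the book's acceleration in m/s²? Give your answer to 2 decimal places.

2.03 m/s²

The horizontal push has components F cos 29° = 360.6 × 0.8746 = 315.381 N up the incline and F sin 29° = 360.6 × 0.4848 = 174.819 N pressing into the surface.
The normal force is therefore N = mg cos 29° + F sin 29° = 212.563 + 174.819 = 387.382 N, and kinetic friction down the slope is μN = 0.38 × 387.382 = 147.205 N.
Along the incline: F cos 29° − mg sin 29° − μN = ma, so 315.381 − 117.826 − 147.205 = 24.8 a, giving a = 2.0302 m/s².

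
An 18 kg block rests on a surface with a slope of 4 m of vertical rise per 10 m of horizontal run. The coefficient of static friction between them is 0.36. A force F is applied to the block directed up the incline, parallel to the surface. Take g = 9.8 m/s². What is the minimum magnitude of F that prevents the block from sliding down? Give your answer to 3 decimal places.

6.551 N

The normal force is N = mg cos 21.80° = 163.783 N. With F at its minimum the block is on the verge of sliding down, so static friction is at its maximum μ_s N = 0.36 × 163.783 = 58.962 N and acts up the slope.
Equilibrium along the incline: F + μ_s N = mg sin 21.80°, so F = 65.513 − 58.962 = 6.551 N.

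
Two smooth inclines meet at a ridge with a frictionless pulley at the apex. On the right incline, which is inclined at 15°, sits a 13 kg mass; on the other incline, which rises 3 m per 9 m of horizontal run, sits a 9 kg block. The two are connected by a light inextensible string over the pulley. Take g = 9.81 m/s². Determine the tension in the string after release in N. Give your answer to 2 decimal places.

Resolve each weight along its own incline: the 13 kg mass has component 13 × 9.81 × sin 15° = 33.007 N down its slope, and the 9 kg mass has 9 × 9.81 × sin 18.43° = 27.920 N down its slope.
The 13 kg side's 33.007 N exceeds the other side's 27.920 N, so that mass slides down and the 9 kg mass slides up. Taking that direction as positive, Newton's second law for the whole system gives 33.007 − 27.920 = (13 + 9) a, so a = 5.087 / 22 = 0.2312 m/s².
For the 9 kg mass (up-slope positive): T − 27.920 = 9 × 0.2312, so T = 30.001 N.

30.00 N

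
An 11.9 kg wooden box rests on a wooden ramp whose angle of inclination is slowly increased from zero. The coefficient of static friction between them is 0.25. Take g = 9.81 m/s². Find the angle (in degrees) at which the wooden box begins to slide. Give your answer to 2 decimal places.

14.04°

At the threshold of sliding, static friction is at its maximum μ_s N and exactly balances the weight component along the incline: mg sin θ = μ_s mg cos θ.
Hence tan θ = μ_s = 0.25, so θ = arctan(0.25) = 14.0362°.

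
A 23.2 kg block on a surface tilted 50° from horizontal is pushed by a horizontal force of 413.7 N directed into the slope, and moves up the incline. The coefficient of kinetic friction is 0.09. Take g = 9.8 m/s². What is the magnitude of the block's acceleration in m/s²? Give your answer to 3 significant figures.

The horizontal push has components F cos 50° = 413.7 × 0.6428 = 265.926 N up the incline and F sin 50° = 413.7 × 0.7660 = 316.894 N pressing into the surface.
The normal force is therefore N = mg cos 50° + F sin 50° = 146.147 + 316.894 = 463.041 N, and kinetic friction down the slope is μN = 0.09 × 463.041 = 41.674 N.
Along the incline: F cos 50° − mg sin 50° − μN = ma, so 265.926 − 174.158 − 41.674 = 23.2 a, giving a = 2.1592 m/s².

2.16 m/s²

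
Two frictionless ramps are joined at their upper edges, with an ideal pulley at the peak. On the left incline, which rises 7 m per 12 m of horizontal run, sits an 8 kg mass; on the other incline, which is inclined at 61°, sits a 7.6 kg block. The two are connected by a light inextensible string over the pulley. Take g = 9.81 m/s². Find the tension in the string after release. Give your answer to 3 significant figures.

52.7 N

Resolve each weight along its own incline: the 8 kg mass has component 8 × 9.81 × sin 30.26° = 39.544 N down its slope, and the 7.6 kg mass has 7.6 × 9.81 × sin 61° = 65.208 N down its slope.
The 7.6 kg side's 65.208 N exceeds the other side's 39.544 N, so that mass slides down and the 8 kg mass slides up. Taking that direction as positive, Newton's second law for the whole system gives 65.208 − 39.544 = (8 + 7.6) a, so a = 25.664 / 15.6 = 1.6451 m/s².
For the 8 kg mass (up-slope positive): T − 39.544 = 8 × 1.6451, so T = 52.705 N.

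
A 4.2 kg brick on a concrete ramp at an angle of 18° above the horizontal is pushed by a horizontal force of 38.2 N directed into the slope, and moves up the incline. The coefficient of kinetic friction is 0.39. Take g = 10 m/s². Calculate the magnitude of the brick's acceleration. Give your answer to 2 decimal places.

The horizontal push has components F cos 18° = 38.2 × 0.9511 = 36.332 N up the incline and F sin 18° = 38.2 × 0.3090 = 11.804 N pressing into the surface.
The normal force is therefore N = mg cos 18° + F sin 18° = 39.946 + 11.804 = 51.750 N, and kinetic friction down the slope is μN = 0.39 × 51.750 = 20.183 N.
Along the incline: F cos 18° − mg sin 18° − μN = ma, so 36.332 − 12.978 − 20.183 = 4.2 a, giving a = 0.7550 m/s².

0.75 m/s²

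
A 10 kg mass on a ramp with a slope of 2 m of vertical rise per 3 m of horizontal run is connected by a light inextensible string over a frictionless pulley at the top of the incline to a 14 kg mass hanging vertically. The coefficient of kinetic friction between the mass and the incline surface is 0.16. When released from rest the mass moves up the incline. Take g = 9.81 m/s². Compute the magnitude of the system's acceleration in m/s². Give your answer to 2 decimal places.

2.91 m/s²

For the mass on the incline: the weight component along the slope is m₁g sin 33.69° = 10 × 9.81 × 0.5547 = 54.416 N and the normal force is N = m₁g cos 33.69° = 81.624 N.
Kinetic friction opposes the mass's motion up the incline: f = μN = 0.16 × 81.624 = 13.060 N acting down the slope.
Newton's second law for the mass (up-slope positive): T − 54.416 − 13.060 = 10 a. For the hanging mass (downward positive): 14 × 9.81 − T = 14 a.
Adding the two equations eliminates T: 69.864 = 24 a, so a = 2.9110 m/s².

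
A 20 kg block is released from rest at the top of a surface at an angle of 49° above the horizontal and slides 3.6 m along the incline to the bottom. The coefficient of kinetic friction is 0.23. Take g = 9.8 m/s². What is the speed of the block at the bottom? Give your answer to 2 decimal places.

6.53 m/s

The weight component along the incline is mg sin 49° = 147.923 N and the normal force is N = mg cos 49° = 128.588 N.
Friction up the slope is f = μN = 0.23 × 128.588 = 29.575 N, so the net downslope force is 147.923 − 29.575 = 118.348 N and a = 118.348 / 20 = 5.9174 m/s².
Starting from rest over a distance of 3.6 m, v² = 2aL = 2 × 5.9174 × 3.6 = 42.6053, so v = 6.5273 m/s.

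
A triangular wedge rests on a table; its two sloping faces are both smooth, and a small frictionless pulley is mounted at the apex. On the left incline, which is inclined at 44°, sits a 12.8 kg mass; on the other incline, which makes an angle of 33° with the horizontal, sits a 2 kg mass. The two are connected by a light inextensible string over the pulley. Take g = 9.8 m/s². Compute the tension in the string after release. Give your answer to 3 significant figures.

Resolve each weight along its own incline: the 12.8 kg mass has component 12.8 × 9.8 × sin 44° = 87.138 N down its slope, and the 2 kg mass has 2 × 9.8 × sin 33° = 10.675 N down its slope.
The 12.8 kg side's 87.138 N exceeds the other side's 10.675 N, so that mass slides down and the 2 kg mass slides up. Taking that direction as positive, Newton's second law for the whole system gives 87.138 − 10.675 = (12.8 + 2) a, so a = 76.463 / 14.8 = 5.1664 m/s².
For the 2 kg mass (up-slope positive): T − 10.675 = 2 × 5.1664, so T = 21.008 N.

21.0 N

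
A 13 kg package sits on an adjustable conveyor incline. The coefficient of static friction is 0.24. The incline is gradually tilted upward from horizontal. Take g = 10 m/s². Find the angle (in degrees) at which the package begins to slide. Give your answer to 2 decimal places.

13.50°

At the threshold of sliding, static friction is at its maximum μ_s N and exactly balances the weight component along the incline: mg sin θ = μ_s mg cos θ.
Hence tan θ = μ_s = 0.24, so θ = arctan(0.24) = 13.4957°.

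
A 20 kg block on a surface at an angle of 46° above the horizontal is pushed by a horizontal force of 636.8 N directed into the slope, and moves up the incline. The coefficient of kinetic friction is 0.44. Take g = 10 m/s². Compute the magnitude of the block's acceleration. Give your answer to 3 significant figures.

The horizontal push has components F cos 46° = 636.8 × 0.6947 = 442.385 N up the incline and F sin 46° = 636.8 × 0.7193 = 458.050 N pressing into the surface.
The normal force is therefore N = mg cos 46° + F sin 46° = 138.940 + 458.050 = 596.990 N, and kinetic friction down the slope is μN = 0.44 × 596.990 = 262.676 N.
Along the incline: F cos 46° − mg sin 46° − μN = ma, so 442.385 − 143.860 − 262.676 = 20 a, giving a = 1.7924 m/s².

1.79 m/s²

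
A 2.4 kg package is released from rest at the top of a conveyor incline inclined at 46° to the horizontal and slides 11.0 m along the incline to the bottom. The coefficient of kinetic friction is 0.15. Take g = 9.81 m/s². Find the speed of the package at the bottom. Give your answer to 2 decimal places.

11.52 m/s

The weight component along the incline is mg sin 46° = 16.936 N and the normal force is N = mg cos 46° = 16.355 N.
Friction up the slope is f = μN = 0.15 × 16.355 = 2.453 N, so the net downslope force is 16.936 − 2.453 = 14.483 N and a = 14.483 / 2.4 = 6.0346 m/s².
Starting from rest over a distance of 11.0 m, v² = 2aL = 2 × 6.0346 × 11.0 = 132.7612, so v = 11.5222 m/s.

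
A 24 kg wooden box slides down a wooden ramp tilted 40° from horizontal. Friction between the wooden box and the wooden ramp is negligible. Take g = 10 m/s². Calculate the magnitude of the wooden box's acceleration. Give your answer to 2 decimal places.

Resolving the weight along the incline: the component pulling the wooden box down the slope is mg sin 40° = 24 × 10 × 0.6428 = 154.272 N, and the normal force is N = mg cos 40° = 24 × 10 × 0.7660 = 183.840 N.
With no friction the net force along the incline is 154.272 N, so a = g sin 40° = 154.272 / 24 = 6.4280 m/s².

6.43 m/s²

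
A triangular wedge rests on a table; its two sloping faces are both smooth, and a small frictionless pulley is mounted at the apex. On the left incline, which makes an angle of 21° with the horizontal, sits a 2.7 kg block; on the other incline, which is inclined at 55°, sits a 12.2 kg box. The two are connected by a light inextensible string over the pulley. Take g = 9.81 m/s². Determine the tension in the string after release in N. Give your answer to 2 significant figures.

26 N

Resolve each weight along its own incline: the 2.7 kg mass has component 2.7 × 9.81 × sin 21° = 9.492 N down its slope, and the 12.2 kg mass has 12.2 × 9.81 × sin 55° = 98.038 N down its slope.
The 12.2 kg side's 98.038 N exceeds the other side's 9.492 N, so that mass slides down and the 2.7 kg mass slides up. Taking that direction as positive, Newton's second law for the whole system gives 98.038 − 9.492 = (2.7 + 12.2) a, so a = 88.546 / 14.9 = 5.9427 m/s².
For the 2.7 kg mass (up-slope positive): T − 9.492 = 2.7 × 5.9427, so T = 25.537 N.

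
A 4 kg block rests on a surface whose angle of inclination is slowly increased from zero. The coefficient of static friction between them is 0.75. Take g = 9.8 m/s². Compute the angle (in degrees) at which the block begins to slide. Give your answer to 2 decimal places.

At the threshold of sliding, static friction is at its maximum μ_s N and exactly balances the weight component along the incline: mg sin θ = μ_s mg cos θ.
Hence tan θ = μ_s = 0.75, so θ = arctan(0.75) = 36.8699°.

36.87°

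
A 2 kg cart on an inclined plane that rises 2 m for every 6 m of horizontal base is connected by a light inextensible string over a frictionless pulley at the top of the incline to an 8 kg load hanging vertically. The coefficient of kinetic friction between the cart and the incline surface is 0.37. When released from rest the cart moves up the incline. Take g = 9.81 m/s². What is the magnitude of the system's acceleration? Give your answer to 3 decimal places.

6.539 m/s²

For the cart on the incline: the weight component along the slope is m₁g sin 18.43° = 2 × 9.81 × 0.3162 = 6.204 N and the normal force is N = m₁g cos 18.43° = 18.613 N.
Kinetic friction opposes the cart's motion up the incline: f = μN = 0.37 × 18.613 = 6.887 N acting down the slope.
Newton's second law for the cart (up-slope positive): T − 6.204 − 6.887 = 2 a. For the hanging load (downward positive): 8 × 9.81 − T = 8 a.
Adding the two equations eliminates T: 65.389 = 10 a, so a = 6.5389 m/s².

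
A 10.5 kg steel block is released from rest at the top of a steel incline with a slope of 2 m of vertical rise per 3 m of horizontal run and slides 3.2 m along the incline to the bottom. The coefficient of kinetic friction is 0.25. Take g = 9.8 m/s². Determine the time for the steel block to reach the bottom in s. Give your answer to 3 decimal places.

1.372 s

The weight component along the incline is mg sin 33.69° = 57.079 N and the normal force is N = mg cos 33.69° = 85.618 N.
Friction up the slope is f = μN = 0.25 × 85.618 = 21.404 N, so the net downslope force is 57.079 − 21.404 = 35.675 N and a = 35.675 / 10.5 = 3.3976 m/s².
Starting from rest, L = ½at², so t = √(2L/a) = √(2 × 3.2 / 3.3976) = 1.3725 s.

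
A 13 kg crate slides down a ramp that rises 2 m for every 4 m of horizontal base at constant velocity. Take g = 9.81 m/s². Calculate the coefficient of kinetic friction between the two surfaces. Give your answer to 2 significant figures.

At constant velocity the net force along the incline is zero: mg sin 26.57° = μ mg cos 26.57°.
So μ = tan 26.57° = 0.4472 / 0.8944 = 0.5000.

0.50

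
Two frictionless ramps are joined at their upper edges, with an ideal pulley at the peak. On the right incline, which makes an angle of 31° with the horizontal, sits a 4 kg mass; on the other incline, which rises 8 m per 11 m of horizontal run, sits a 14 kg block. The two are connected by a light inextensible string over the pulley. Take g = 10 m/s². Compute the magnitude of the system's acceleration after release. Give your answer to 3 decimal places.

3.430 m/s²

Resolve each weight along its own incline: the 4 kg mass has component 4 × 10 × sin 31° = 20.602 N down its slope, and the 14 kg mass has 14 × 10 × sin 36.03° = 82.344 N down its slope.
The 14 kg side's 82.344 N exceeds the other side's 20.602 N, so that mass slides down and the 4 kg mass slides up. Taking that direction as positive, Newton's second law for the whole system gives 82.344 − 20.602 = (4 + 14) a, so a = 61.742 / 18 = 3.4301 m/s².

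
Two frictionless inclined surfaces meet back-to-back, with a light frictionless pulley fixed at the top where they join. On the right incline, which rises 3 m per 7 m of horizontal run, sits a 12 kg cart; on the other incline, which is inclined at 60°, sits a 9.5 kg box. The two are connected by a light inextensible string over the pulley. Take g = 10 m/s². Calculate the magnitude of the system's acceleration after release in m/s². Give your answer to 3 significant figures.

Resolve each weight along its own incline: the 12 kg mass has component 12 × 10 × sin 23.20° = 47.270 N down its slope, and the 9.5 kg mass has 9.5 × 10 × sin 60° = 82.272 N down its slope.
The 9.5 kg side's 82.272 N exceeds the other side's 47.270 N, so that mass slides down and the 12 kg mass slides up. Taking that direction as positive, Newton's second law for the whole system gives 82.272 − 47.270 = (12 + 9.5) a, so a = 35.002 / 21.5 = 1.6280 m/s².

1.63 m/s²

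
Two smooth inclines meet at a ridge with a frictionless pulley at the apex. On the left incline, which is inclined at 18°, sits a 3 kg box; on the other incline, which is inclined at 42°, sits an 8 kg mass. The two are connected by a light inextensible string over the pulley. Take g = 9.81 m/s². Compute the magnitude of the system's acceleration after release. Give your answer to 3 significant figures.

Resolve each weight along its own incline: the 3 kg mass has component 3 × 9.81 × sin 18° = 9.094 N down its slope, and the 8 kg mass has 8 × 9.81 × sin 42° = 52.513 N down its slope.
The 8 kg side's 52.513 N exceeds the other side's 9.094 N, so that mass slides down and the 3 kg mass slides up. Taking that direction as positive, Newton's second law for the whole system gives 52.513 − 9.094 = (3 + 8) a, so a = 43.419 / 11 = 3.9472 m/s².

3.95 m/s²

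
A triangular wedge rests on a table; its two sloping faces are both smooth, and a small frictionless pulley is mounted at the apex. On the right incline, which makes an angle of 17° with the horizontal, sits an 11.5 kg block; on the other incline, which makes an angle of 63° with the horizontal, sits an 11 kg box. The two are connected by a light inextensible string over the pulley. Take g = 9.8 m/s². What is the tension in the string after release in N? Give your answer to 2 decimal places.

65.20 N

Resolve each weight along its own incline: the 11.5 kg mass has component 11.5 × 9.8 × sin 17° = 32.950 N down its slope, and the 11 kg mass has 11 × 9.8 × sin 63° = 96.051 N down its slope.
The 11 kg side's 96.051 N exceeds the other side's 32.950 N, so that mass slides down and the 11.5 kg mass slides up. Taking that direction as positive, Newton's second law for the whole system gives 96.051 − 32.950 = (11.5 + 11) a, so a = 63.101 / 22.5 = 2.8045 m/s².
For the 11.5 kg mass (up-slope positive): T − 32.950 = 11.5 × 2.8045, so T = 65.202 N.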